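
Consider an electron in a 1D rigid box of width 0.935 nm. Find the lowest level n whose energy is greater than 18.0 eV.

n = 7

E_1 = h²/(8m_eL²) = 6.892×10^-20 J = 0.4302 eV.
Need n² > 18.0/0.4302 = 41.84, i.e. n > 6.468.
The smallest integer satisfying this is n = 7.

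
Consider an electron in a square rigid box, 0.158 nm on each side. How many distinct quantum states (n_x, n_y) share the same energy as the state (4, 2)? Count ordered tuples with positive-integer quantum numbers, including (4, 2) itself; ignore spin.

degeneracy = 2

The level has n_x² + n_y² = 20. The ordered positive-integer solutions are (2, 4), (4, 2).
That gives 2 states.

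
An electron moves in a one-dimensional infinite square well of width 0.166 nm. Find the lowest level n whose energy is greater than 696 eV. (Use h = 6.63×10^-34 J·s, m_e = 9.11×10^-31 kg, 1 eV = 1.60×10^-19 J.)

n = 8

E_1 = h²/(8m_eL²) = 2.189×10^-18 J = 13.68 eV.
Need n² > 696/13.68 = 50.88, i.e. n > 7.133.
The smallest integer satisfying this is n = 8.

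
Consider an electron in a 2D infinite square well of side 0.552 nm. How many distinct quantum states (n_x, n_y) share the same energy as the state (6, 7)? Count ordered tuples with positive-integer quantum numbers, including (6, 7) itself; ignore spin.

The level has n_x² + n_y² = 85. The ordered positive-integer solutions are (2, 9), (6, 7), (7, 6), (9, 2).
That gives 4 states.

degeneracy = 4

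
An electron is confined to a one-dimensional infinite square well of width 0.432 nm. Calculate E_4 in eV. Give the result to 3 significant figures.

E_4 = 32.2 eV

For an infinite well E_n = n²h²/(8m_eL²), so E_1 = h²/(8m_eL²) = (6.626×10^-34)²/(8·9.109×10^-31·(4.32×10^-10 m)²) = 3.228×10^-19 J.
Then E_4 = 4²·E_1 = 16·3.228×10^-19 J = 5.165×10^-18 J.
Converting, E_4 = 5.165×10^-18 J / (1.602×10^-19 J/eV) = 32.2 eV.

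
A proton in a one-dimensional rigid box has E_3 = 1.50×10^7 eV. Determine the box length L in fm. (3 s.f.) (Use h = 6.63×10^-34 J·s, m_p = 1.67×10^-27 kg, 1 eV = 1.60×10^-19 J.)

L = 11.1 fm

From E_n = n²h²/(8m_pL²), L = n·h/√(8m_pE_n).
E_3 = 1.50×10^7 eV = 2.400×10^-12 J, so L = 3·6.63×10^-34/√(8·1.67×10^-27·2.400×10^-12) = 1.11×10^-14 m = 11.1 fm.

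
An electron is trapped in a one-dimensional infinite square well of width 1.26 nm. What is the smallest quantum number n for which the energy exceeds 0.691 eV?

E_1 = h²/(8m_eL²) = 3.795×10^-20 J = 0.2369 eV.
Need n² > 0.691/0.2369 = 2.917, i.e. n > 1.708.
The smallest integer satisfying this is n = 2.

n = 2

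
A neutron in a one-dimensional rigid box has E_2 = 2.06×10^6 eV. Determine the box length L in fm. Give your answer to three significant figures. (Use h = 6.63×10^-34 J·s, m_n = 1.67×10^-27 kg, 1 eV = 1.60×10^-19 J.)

From E_n = n²h²/(8m_nL²), L = n·h/√(8m_nE_n).
E_2 = 2.06×10^6 eV = 3.296×10^-13 J, so L = 2·6.63×10^-34/√(8·1.67×10^-27·3.296×10^-13) = 2.00×10^-14 m = 20.0 fm.

L = 20.0 fm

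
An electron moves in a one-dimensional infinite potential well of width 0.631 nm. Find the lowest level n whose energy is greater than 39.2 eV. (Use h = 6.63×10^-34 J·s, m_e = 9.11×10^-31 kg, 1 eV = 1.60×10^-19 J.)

n = 7

E_1 = h²/(8m_eL²) = 1.515×10^-19 J = 0.9469 eV.
Need n² > 39.2/0.9469 = 41.40, i.e. n > 6.434.
The smallest integer satisfying this is n = 7.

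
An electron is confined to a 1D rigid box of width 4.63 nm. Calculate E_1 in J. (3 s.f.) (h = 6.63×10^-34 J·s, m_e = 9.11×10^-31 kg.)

For an infinite well E_n = n²h²/(8m_eL²), so E_1 = h²/(8m_eL²) = (6.63×10^-34)²/(8·9.11×10^-31·(4.63×10^-9 m)²) = 2.814×10^-21 J.

E_1 = 2.81×10^-21 J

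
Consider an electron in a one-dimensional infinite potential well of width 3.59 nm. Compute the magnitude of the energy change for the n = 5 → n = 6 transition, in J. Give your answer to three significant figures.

E_1 = h²/(8m_eL²) = 4.675×10^-21 J.
|ΔE| = |5² − 6²|·E_1 = 11·4.675×10^-21 J = 5.14×10^-20 J.

|ΔE| = 5.14×10^-20 J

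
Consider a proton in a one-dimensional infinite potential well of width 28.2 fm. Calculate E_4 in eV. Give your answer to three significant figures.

E_4 = 4.12×10^6 eV

For an infinite well E_n = n²h²/(8m_pL²), so E_1 = h²/(8m_pL²) = (6.626×10^-34)²/(8·1.673×10^-27·(2.82×10^-14 m)²) = 4.125×10^-14 J.
Then E_4 = 4²·E_1 = 16·4.125×10^-14 J = 6.600×10^-13 J.
Converting, E_4 = 6.600×10^-13 J / (1.602×10^-19 J/eV) = 4.12×10^6 eV.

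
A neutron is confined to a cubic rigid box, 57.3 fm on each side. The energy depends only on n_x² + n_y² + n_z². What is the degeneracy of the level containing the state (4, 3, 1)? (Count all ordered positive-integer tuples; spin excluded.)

The level has n_x² + n_y² + n_z² = 26. The ordered positive-integer solutions are (1, 3, 4), (1, 4, 3), (3, 1, 4), (3, 4, 1), (4, 1, 3), (4, 3, 1).
That gives 6 states.

degeneracy = 6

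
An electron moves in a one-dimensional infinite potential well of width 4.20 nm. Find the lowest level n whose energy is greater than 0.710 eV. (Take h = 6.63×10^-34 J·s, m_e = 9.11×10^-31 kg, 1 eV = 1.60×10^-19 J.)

E_1 = h²/(8m_eL²) = 3.419×10^-21 J = 0.02137 eV.
Need n² > 0.710/0.02137 = 33.22, i.e. n > 5.764.
The smallest integer satisfying this is n = 6.

n = 6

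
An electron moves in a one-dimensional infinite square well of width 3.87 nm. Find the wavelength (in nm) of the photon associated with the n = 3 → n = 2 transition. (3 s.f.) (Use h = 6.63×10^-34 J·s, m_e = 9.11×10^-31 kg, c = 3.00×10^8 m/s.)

λ = 9.88×10^3 nm

E_1 = h²/(8m_eL²) = 4.027×10^-21 J, so ΔE = (3² − 2²)E_1 = 2.013×10^-20 J.
λ = hc/ΔE = (6.63×10^-34·3.00×10^8)/2.013×10^-20 = 9.88×10^-6 m = 9.88×10^3 nm.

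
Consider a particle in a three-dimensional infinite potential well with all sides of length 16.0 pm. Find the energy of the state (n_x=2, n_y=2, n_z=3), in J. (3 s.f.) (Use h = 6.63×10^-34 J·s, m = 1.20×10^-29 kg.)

E = 3.04×10^-16 J

For a 3D rectangular well E = (h²/8m)·Σ n_i²/L_i² = (6.63×10^-34)²/(8·1.20×10^-29) · [2²/(16.0 pm)² + 2²/(16.0 pm)² + 3²/(16.0 pm)²].
Evaluating gives E = 3.04×10^-16 J.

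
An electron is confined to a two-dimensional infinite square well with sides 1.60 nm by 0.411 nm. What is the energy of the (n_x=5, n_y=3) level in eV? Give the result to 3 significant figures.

E = 23.7 eV

For a 2D rectangular well E = (h²/8m_e)·Σ n_i²/L_i² = (6.626×10^-34)²/(8·9.109×10^-31) · [5²/(1.60 nm)² + 3²/(0.411 nm)²].
Evaluating gives E = 3.798×10^-18 J = 23.7 eV.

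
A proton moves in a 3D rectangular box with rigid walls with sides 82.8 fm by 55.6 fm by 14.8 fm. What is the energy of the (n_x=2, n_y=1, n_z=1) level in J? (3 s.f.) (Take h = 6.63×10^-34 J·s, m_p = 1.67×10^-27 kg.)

For a 3D rectangular well E = (h²/8m_p)·Σ n_i²/L_i² = (6.63×10^-34)²/(8·1.67×10^-27) · [2²/(82.8 fm)² + 1²/(55.6 fm)² + 1²/(14.8 fm)²].
Evaluating gives E = 1.80×10^-13 J.

E = 1.80×10^-13 J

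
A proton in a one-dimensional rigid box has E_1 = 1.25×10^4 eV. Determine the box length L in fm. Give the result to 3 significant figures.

From E_n = n²h²/(8m_pL²), L = n·h/√(8m_pE_n).
E_1 = 1.25×10^4 eV = 2.003×10^-15 J, so L = 1·6.626×10^-34/√(8·1.673×10^-27·2.003×10^-15) = 1.28×10^-13 m = 128 fm.

L = 128 fm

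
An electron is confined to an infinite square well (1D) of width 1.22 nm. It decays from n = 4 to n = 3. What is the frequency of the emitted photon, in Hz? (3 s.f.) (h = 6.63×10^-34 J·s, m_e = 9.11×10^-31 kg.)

f = 4.28×10^14 Hz

E_1 = h²/(8m_eL²) = 4.052×10^-20 J and ΔE = (4² − 3²)E_1 = 2.836×10^-19 J.
f = ΔE/h = 2.836×10^-19/6.63×10^-34 = 4.28×10^14 Hz.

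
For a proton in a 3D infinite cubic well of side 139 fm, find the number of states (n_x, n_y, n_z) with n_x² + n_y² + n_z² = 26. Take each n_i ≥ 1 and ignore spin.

The level has n_x² + n_y² + n_z² = 26. The ordered positive-integer solutions are (1, 3, 4), (1, 4, 3), (3, 1, 4), (3, 4, 1), (4, 1, 3), (4, 3, 1).
That gives 6 states.

degeneracy = 6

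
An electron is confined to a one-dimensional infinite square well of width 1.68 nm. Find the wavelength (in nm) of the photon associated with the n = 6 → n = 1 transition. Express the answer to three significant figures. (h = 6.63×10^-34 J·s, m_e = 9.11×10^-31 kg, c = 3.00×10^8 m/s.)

E_1 = h²/(8m_eL²) = 2.137×10^-20 J, so ΔE = (6² − 1²)E_1 = 7.480×10^-19 J.
λ = hc/ΔE = (6.63×10^-34·3.00×10^8)/7.480×10^-19 = 2.66×10^-7 m = 266 nm.

λ = 266 nm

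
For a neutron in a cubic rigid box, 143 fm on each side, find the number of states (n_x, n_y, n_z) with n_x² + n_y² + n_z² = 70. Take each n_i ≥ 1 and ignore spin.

degeneracy = 6

The level has n_x² + n_y² + n_z² = 70. The ordered positive-integer solutions are (3, 5, 6), (3, 6, 5), (5, 3, 6), (5, 6, 3), (6, 3, 5), (6, 5, 3).
That gives 6 states.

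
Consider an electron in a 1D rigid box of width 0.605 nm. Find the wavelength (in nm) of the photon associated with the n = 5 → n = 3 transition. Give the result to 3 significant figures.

E_1 = h²/(8m_eL²) = 1.646×10^-19 J, so ΔE = (5² − 3²)E_1 = 2.634×10^-18 J.
λ = hc/ΔE = (6.626×10^-34·2.998×10^8)/2.634×10^-18 = 7.54×10^-8 m = 75.4 nm.

λ = 75.4 nm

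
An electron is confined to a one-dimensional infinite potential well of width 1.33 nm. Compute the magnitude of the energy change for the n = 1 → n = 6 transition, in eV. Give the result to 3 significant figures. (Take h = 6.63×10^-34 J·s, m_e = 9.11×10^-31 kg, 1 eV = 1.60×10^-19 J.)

|ΔE| = 7.46 eV

E_1 = h²/(8m_eL²) = 3.410×10^-20 J.
|ΔE| = |1² − 6²|·E_1 = 35·3.410×10^-20 J = 1.194×10^-18 J = 7.46 eV.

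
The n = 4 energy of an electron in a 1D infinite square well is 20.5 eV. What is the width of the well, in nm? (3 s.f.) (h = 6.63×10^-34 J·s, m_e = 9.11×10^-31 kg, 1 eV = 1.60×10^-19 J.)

From E_n = n²h²/(8m_eL²), L = n·h/√(8m_eE_n).
E_4 = 20.5 eV = 3.280×10^-18 J, so L = 4·6.63×10^-34/√(8·9.11×10^-31·3.280×10^-18) = 5.42×10^-10 m = 0.542 nm.

L = 0.542 nm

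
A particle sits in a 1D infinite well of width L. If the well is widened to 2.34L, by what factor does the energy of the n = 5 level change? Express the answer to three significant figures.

0.183

E_n ∝ 1/L², so the energy scales by 1/2.34² = 0.183.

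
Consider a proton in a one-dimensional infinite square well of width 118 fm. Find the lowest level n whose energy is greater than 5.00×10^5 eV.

E_1 = h²/(8m_pL²) = 2.356×10^-15 J = 1.471×10^4 eV.
Need n² > 5.00×10^5/1.471×10^4 = 33.99, i.e. n > 5.830.
The smallest integer satisfying this is n = 6.

n = 6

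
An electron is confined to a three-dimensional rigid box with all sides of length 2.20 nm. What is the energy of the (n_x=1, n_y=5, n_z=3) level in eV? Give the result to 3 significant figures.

For a 3D rectangular well E = (h²/8m_e)·Σ n_i²/L_i² = (6.626×10^-34)²/(8·9.109×10^-31) · [1²/(2.20 nm)² + 5²/(2.20 nm)² + 3²/(2.20 nm)²].
Evaluating gives E = 4.357×10^-19 J = 2.72 eV.

E = 2.72 eV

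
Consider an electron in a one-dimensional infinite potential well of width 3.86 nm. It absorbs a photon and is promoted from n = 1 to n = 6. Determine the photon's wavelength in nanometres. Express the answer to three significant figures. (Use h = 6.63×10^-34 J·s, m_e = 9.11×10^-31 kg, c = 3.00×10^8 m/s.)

E_1 = h²/(8m_eL²) = 4.048×10^-21 J, so ΔE = (6² − 1²)E_1 = 1.417×10^-19 J.
λ = hc/ΔE = (6.63×10^-34·3.00×10^8)/1.417×10^-19 = 1.40×10^-6 m = 1.40×10^3 nm.

λ = 1.40×10^3 nm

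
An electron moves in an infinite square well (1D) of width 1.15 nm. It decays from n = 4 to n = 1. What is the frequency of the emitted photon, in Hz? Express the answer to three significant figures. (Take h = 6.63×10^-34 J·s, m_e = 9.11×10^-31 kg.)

E_1 = h²/(8m_eL²) = 4.561×10^-20 J and ΔE = (4² − 1²)E_1 = 6.842×10^-19 J.
f = ΔE/h = 6.842×10^-19/6.63×10^-34 = 1.03×10^15 Hz.

f = 1.03×10^15 Hz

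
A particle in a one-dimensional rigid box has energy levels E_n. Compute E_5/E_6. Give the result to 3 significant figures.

E_n ∝ n², so E_5/E_6 = 5²/6² = 25/36 = 0.694.

0.694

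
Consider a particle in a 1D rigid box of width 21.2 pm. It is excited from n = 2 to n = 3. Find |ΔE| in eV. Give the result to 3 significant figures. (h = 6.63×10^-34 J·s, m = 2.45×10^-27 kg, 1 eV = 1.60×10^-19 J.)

|ΔE| = 1.56 eV

E_1 = h²/(8mL²) = 4.990×10^-20 J.
|ΔE| = |2² − 3²|·E_1 = 5·4.990×10^-20 J = 2.495×10^-19 J = 1.56 eV.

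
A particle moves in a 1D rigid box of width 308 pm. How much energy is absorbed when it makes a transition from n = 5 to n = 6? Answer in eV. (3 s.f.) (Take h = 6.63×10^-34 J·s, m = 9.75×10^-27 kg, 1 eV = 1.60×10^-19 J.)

|ΔE| = 0.00408 eV

E_1 = h²/(8mL²) = 5.941×10^-23 J.
|ΔE| = |5² − 6²|·E_1 = 11·5.941×10^-23 J = 6.535×10^-22 J = 0.00408 eV.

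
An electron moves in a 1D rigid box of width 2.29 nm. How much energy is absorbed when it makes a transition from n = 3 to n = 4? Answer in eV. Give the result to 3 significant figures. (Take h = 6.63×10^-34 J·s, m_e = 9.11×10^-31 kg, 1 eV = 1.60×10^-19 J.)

E_1 = h²/(8m_eL²) = 1.150×10^-20 J.
|ΔE| = |3² − 4²|·E_1 = 7·1.150×10^-20 J = 8.050×10^-20 J = 0.503 eV.

|ΔE| = 0.503 eV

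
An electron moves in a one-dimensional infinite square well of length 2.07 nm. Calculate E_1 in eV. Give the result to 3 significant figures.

For an infinite well E_n = n²h²/(8m_eL²), so E_1 = h²/(8m_eL²) = (6.626×10^-34)²/(8·9.109×10^-31·(2.07×10^-9 m)²) = 1.406×10^-20 J.
Converting, E_1 = 1.406×10^-20 J / (1.602×10^-19 J/eV) = 0.0878 eV.

E_1 = 0.0878 eV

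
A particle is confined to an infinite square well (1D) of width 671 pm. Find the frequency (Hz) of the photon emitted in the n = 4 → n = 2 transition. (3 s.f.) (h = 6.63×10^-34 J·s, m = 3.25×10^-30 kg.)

f = 6.80×10^14 Hz

E_1 = h²/(8mL²) = 3.755×10^-20 J and ΔE = (4² − 2²)E_1 = 4.506×10^-19 J.
f = ΔE/h = 4.506×10^-19/6.63×10^-34 = 6.80×10^14 Hz.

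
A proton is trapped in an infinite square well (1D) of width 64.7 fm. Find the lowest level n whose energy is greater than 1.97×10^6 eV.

E_1 = h²/(8m_pL²) = 7.836×10^-15 J = 4.891×10^4 eV.
Need n² > 1.97×10^6/4.891×10^4 = 40.28, i.e. n > 6.347.
The smallest integer satisfying this is n = 7.

n = 7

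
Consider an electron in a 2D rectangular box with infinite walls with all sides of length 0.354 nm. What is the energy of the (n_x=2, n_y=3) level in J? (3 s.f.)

For a 2D rectangular well E = (h²/8m_e)·Σ n_i²/L_i² = (6.626×10^-34)²/(8·9.109×10^-31) · [2²/(0.354 nm)² + 3²/(0.354 nm)²].
Evaluating gives E = 6.25×10^-18 J.

E = 6.25×10^-18 J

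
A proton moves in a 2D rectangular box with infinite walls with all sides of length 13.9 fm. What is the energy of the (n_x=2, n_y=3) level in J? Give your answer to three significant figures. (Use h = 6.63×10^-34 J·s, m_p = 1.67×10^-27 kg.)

E = 2.21×10^-12 J

For a 2D rectangular well E = (h²/8m_p)·Σ n_i²/L_i² = (6.63×10^-34)²/(8·1.67×10^-27) · [2²/(13.9 fm)² + 3²/(13.9 fm)²].
Evaluating gives E = 2.21×10^-12 J.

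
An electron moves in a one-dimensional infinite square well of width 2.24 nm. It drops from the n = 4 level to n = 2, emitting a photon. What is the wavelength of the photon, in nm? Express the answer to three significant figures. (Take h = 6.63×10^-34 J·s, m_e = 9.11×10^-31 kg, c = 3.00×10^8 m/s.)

E_1 = h²/(8m_eL²) = 1.202×10^-20 J, so ΔE = (4² − 2²)E_1 = 1.442×10^-19 J.
λ = hc/ΔE = (6.63×10^-34·3.00×10^8)/1.442×10^-19 = 1.38×10^-6 m = 1.38×10^3 nm.

λ = 1.38×10^3 nm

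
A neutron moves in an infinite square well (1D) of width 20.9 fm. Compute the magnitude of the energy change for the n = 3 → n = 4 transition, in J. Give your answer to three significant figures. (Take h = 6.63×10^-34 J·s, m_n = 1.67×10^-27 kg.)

E_1 = h²/(8m_nL²) = 7.532×10^-14 J.
|ΔE| = |3² − 4²|·E_1 = 7·7.532×10^-14 J = 5.27×10^-13 J.

|ΔE| = 5.27×10^-13 J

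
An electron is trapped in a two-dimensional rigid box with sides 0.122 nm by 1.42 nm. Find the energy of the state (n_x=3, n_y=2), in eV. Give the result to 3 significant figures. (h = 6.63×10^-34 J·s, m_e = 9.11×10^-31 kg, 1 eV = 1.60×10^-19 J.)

E = 229 eV

For a 2D rectangular well E = (h²/8m_e)·Σ n_i²/L_i² = (6.63×10^-34)²/(8·9.11×10^-31) · [3²/(0.122 nm)² + 2²/(1.42 nm)²].
Evaluating gives E = 3.659×10^-17 J = 229 eV.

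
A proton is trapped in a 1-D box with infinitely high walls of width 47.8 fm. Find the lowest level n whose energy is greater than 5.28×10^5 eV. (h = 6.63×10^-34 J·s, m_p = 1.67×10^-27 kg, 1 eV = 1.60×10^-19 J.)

E_1 = h²/(8m_pL²) = 1.440×10^-14 J = 9.000×10^4 eV.
Need n² > 5.28×10^5/9.000×10^4 = 5.867, i.e. n > 2.422.
The smallest integer satisfying this is n = 3.

n = 3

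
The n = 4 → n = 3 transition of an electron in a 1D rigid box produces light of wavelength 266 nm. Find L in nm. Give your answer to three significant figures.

L = 0.751 nm

The photon carries ΔE = hc/λ = 6.626×10^-34·2.998×10^8/2.66×10^-7 m = 7.468×10^-19 J.
Since ΔE = (4² − 3²)E_1, E_1 = 1.067×10^-19 J, and L = h/√(8m_eE_1) = 7.51×10^-10 m = 0.751 nm.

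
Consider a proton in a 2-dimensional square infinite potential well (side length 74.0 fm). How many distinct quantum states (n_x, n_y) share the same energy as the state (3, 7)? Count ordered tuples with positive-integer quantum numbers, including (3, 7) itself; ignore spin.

The level has n_x² + n_y² = 58. The ordered positive-integer solutions are (3, 7), (7, 3).
That gives 2 states.

degeneracy = 2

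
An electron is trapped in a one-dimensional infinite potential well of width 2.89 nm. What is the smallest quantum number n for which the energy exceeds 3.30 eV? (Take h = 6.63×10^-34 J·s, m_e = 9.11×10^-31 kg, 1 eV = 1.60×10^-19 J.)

n = 9

E_1 = h²/(8m_eL²) = 7.221×10^-21 J = 0.04513 eV.
Need n² > 3.30/0.04513 = 73.12, i.e. n > 8.551.
The smallest integer satisfying this is n = 9.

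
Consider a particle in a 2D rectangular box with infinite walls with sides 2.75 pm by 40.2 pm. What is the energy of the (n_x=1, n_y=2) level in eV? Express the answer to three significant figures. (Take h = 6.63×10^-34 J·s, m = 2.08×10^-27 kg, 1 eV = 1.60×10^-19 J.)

E = 22.2 eV

For a 2D rectangular well E = (h²/8m)·Σ n_i²/L_i² = (6.63×10^-34)²/(8·2.08×10^-27) · [1²/(2.75 pm)² + 2²/(40.2 pm)²].
Evaluating gives E = 3.558×10^-18 J = 22.2 eV.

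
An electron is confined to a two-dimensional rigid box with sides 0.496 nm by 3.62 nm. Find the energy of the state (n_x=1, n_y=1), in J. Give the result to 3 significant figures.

For a 2D rectangular well E = (h²/8m_e)·Σ n_i²/L_i² = (6.626×10^-34)²/(8·9.109×10^-31) · [1²/(0.496 nm)² + 1²/(3.62 nm)²].
Evaluating gives E = 2.49×10^-19 J.

E = 2.49×10^-19 J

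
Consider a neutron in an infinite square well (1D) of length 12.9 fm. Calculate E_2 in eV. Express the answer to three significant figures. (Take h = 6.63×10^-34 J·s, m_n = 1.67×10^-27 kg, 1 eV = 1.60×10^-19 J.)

For an infinite well E_n = n²h²/(8m_nL²), so E_1 = h²/(8m_nL²) = (6.63×10^-34)²/(8·1.67×10^-27·(1.29×10^-14 m)²) = 1.977×10^-13 J.
Then E_2 = 2²·E_1 = 4·1.977×10^-13 J = 7.908×10^-13 J.
Converting, E_2 = 7.908×10^-13 J / (1.60×10^-19 J/eV) = 4.94×10^6 eV.

E_2 = 4.94×10^6 eV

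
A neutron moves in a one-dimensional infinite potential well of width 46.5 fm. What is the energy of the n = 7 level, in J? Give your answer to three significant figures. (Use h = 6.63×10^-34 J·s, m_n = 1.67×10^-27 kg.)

For an infinite well E_n = n²h²/(8m_nL²), so E_1 = h²/(8m_nL²) = (6.63×10^-34)²/(8·1.67×10^-27·(4.65×10^-14 m)²) = 1.522×10^-14 J.
Then E_7 = 7²·E_1 = 49·1.522×10^-14 J = 7.46×10^-13 J.

E_7 = 7.46×10^-13 J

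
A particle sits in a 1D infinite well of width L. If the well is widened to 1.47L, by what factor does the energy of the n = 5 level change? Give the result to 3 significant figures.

E_n ∝ 1/L², so the energy scales by 1/1.47² = 0.463.

0.463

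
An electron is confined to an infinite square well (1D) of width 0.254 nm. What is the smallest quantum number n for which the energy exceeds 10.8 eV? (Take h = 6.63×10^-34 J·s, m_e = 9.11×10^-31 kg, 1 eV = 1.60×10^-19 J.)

n = 2

E_1 = h²/(8m_eL²) = 9.349×10^-19 J = 5.843 eV.
Need n² > 10.8/5.843 = 1.848, i.e. n > 1.359.
The smallest integer satisfying this is n = 2.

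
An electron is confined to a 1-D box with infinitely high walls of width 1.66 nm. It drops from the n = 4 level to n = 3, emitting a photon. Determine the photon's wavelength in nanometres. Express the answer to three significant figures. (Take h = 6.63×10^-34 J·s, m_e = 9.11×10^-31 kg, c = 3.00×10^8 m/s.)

E_1 = h²/(8m_eL²) = 2.189×10^-20 J, so ΔE = (4² − 3²)E_1 = 1.532×10^-19 J.
λ = hc/ΔE = (6.63×10^-34·3.00×10^8)/1.532×10^-19 = 1.30×10^-6 m = 1.30×10^3 nm.

λ = 1.30×10^3 nm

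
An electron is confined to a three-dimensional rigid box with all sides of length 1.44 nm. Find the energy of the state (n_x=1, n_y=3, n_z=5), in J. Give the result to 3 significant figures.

E = 1.02×10^-18 J

For a 3D rectangular well E = (h²/8m_e)·Σ n_i²/L_i² = (6.626×10^-34)²/(8·9.109×10^-31) · [1²/(1.44 nm)² + 3²/(1.44 nm)² + 5²/(1.44 nm)²].
Evaluating gives E = 1.02×10^-18 J.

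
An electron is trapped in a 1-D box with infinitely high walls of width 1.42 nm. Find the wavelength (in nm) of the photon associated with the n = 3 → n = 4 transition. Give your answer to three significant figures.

E_1 = h²/(8m_eL²) = 2.988×10^-20 J, so ΔE = (4² − 3²)E_1 = 2.092×10^-19 J.
λ = hc/ΔE = (6.626×10^-34·2.998×10^8)/2.092×10^-19 = 9.50×10^-7 m = 950 nm.

λ = 950 nm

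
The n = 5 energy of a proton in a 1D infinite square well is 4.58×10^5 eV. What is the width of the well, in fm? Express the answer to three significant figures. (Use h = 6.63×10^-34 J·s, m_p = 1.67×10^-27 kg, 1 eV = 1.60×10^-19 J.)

L = 106 fm

From E_n = n²h²/(8m_pL²), L = n·h/√(8m_pE_n).
E_5 = 4.58×10^5 eV = 7.328×10^-14 J, so L = 5·6.63×10^-34/√(8·1.67×10^-27·7.328×10^-14) = 1.06×10^-13 m = 106 fm.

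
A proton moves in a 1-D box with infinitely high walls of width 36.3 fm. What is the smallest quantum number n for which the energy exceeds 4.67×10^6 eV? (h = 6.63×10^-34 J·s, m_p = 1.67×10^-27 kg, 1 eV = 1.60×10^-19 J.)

E_1 = h²/(8m_pL²) = 2.497×10^-14 J = 1.561×10^5 eV.
Need n² > 4.67×10^6/1.561×10^5 = 29.92, i.e. n > 5.470.
The smallest integer satisfying this is n = 6.

n = 6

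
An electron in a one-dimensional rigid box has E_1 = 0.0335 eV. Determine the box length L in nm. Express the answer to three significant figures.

L = 3.35 nm

From E_n = n²h²/(8m_eL²), L = n·h/√(8m_eE_n).
E_1 = 0.0335 eV = 5.367×10^-21 J, so L = 1·6.626×10^-34/√(8·9.109×10^-31·5.367×10^-21) = 3.35×10^-9 m = 3.35 nm.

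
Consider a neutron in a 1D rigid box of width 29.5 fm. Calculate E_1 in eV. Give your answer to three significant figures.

E_1 = 2.35×10^5 eV

For an infinite well E_n = n²h²/(8m_nL²), so E_1 = h²/(8m_nL²) = (6.626×10^-34)²/(8·1.675×10^-27·(2.95×10^-14 m)²) = 3.765×10^-14 J.
Converting, E_1 = 3.765×10^-14 J / (1.602×10^-19 J/eV) = 2.35×10^5 eV.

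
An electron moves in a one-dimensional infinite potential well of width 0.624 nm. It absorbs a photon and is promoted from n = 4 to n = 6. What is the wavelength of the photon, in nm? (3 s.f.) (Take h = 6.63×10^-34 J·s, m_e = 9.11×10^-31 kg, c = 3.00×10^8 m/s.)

λ = 64.2 nm

E_1 = h²/(8m_eL²) = 1.549×10^-19 J, so ΔE = (6² − 4²)E_1 = 3.098×10^-18 J.
λ = hc/ΔE = (6.63×10^-34·3.00×10^8)/3.098×10^-18 = 6.42×10^-8 m = 64.2 nm.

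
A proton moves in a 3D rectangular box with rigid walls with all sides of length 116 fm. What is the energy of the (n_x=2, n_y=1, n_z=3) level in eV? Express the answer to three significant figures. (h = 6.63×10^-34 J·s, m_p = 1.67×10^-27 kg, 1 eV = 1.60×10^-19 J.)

For a 3D rectangular well E = (h²/8m_p)·Σ n_i²/L_i² = (6.63×10^-34)²/(8·1.67×10^-27) · [2²/(116 fm)² + 1²/(116 fm)² + 3²/(116 fm)²].
Evaluating gives E = 3.423×10^-14 J = 2.14×10^5 eV.

E = 2.14×10^5 eV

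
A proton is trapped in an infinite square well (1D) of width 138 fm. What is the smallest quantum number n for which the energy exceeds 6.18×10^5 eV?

E_1 = h²/(8m_pL²) = 1.722×10^-15 J = 1.075×10^4 eV.
Need n² > 6.18×10^5/1.075×10^4 = 57.49, i.e. n > 7.582.
The smallest integer satisfying this is n = 8.

n = 8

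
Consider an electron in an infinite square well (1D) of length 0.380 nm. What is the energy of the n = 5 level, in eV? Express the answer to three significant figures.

E_5 = 65.1 eV

For an infinite well E_n = n²h²/(8m_eL²), so E_1 = h²/(8m_eL²) = (6.626×10^-34)²/(8·9.109×10^-31·(3.80×10^-10 m)²) = 4.172×10^-19 J.
Then E_5 = 5²·E_1 = 25·4.172×10^-19 J = 1.043×10^-17 J.
Converting, E_5 = 1.043×10^-17 J / (1.602×10^-19 J/eV) = 65.1 eV.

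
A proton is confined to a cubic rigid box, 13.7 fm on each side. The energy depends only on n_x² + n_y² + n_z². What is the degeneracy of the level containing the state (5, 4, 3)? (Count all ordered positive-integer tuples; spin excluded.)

degeneracy = 6

The level has n_x² + n_y² + n_z² = 50. The ordered positive-integer solutions are (3, 4, 5), (3, 5, 4), (4, 3, 5), (4, 5, 3), (5, 3, 4), (5, 4, 3).
That gives 6 states.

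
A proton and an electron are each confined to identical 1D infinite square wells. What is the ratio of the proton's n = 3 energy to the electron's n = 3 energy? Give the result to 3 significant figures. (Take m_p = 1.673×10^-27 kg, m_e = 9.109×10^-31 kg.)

E_n ∝ 1/m at fixed n and L, so the ratio is m_e/m_p = 9.109×10^-31/1.673×10^-27 = 5.44×10^-4.

5.44×10^-4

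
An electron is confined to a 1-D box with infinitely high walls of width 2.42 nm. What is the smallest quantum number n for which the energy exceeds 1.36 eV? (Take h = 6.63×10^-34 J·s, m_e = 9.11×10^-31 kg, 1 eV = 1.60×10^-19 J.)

n = 5

E_1 = h²/(8m_eL²) = 1.030×10^-20 J = 0.06438 eV.
Need n² > 1.36/0.06438 = 21.12, i.e. n > 4.596.
The smallest integer satisfying this is n = 5.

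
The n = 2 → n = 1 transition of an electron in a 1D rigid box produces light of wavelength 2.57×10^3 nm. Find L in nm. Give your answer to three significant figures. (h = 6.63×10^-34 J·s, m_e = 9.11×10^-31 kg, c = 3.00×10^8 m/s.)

L = 1.53 nm

The photon carries ΔE = hc/λ = 6.63×10^-34·3.00×10^8/2.57×10^-6 m = 7.739×10^-20 J.
Since ΔE = (2² − 1²)E_1, E_1 = 2.580×10^-20 J, and L = h/√(8m_eE_1) = 1.53×10^-9 m = 1.53 nm.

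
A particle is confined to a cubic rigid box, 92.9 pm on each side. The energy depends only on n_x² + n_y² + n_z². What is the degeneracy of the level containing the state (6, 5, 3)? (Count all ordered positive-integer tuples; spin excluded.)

The level has n_x² + n_y² + n_z² = 70. The ordered positive-integer solutions are (3, 5, 6), (3, 6, 5), (5, 3, 6), (5, 6, 3), (6, 3, 5), (6, 5, 3).
That gives 6 states.

degeneracy = 6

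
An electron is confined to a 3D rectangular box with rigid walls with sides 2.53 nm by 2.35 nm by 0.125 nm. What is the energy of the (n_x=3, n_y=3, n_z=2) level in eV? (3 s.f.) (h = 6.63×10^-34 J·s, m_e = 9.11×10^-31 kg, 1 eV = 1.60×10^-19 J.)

E = 97.6 eV

For a 3D rectangular well E = (h²/8m_e)·Σ n_i²/L_i² = (6.63×10^-34)²/(8·9.11×10^-31) · [3²/(2.53 nm)² + 3²/(2.35 nm)² + 2²/(0.125 nm)²].
Evaluating gives E = 1.562×10^-17 J = 97.6 eV.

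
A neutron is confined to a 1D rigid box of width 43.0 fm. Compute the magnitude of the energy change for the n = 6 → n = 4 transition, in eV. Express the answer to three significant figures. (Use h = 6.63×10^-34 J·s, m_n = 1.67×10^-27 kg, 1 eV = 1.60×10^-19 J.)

E_1 = h²/(8m_nL²) = 1.779×10^-14 J.
|ΔE| = |6² − 4²|·E_1 = 20·1.779×10^-14 J = 3.558×10^-13 J = 2.22×10^6 eV.

|ΔE| = 2.22×10^6 eV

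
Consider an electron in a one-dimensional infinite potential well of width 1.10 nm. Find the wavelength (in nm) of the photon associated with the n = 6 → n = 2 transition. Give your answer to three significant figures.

E_1 = h²/(8m_eL²) = 4.979×10^-20 J, so ΔE = (6² − 2²)E_1 = 1.593×10^-18 J.
λ = hc/ΔE = (6.626×10^-34·2.998×10^8)/1.593×10^-18 = 1.25×10^-7 m = 125 nm.

λ = 125 nm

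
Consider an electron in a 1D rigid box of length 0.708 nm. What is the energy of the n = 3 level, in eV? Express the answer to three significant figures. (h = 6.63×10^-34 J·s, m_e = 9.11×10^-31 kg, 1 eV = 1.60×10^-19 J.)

E_3 = 6.77 eV

For an infinite well E_n = n²h²/(8m_eL²), so E_1 = h²/(8m_eL²) = (6.63×10^-34)²/(8·9.11×10^-31·(7.08×10^-10 m)²) = 1.203×10^-19 J.
Then E_3 = 3²·E_1 = 9·1.203×10^-19 J = 1.083×10^-18 J.
Converting, E_3 = 1.083×10^-18 J / (1.60×10^-19 J/eV) = 6.77 eV.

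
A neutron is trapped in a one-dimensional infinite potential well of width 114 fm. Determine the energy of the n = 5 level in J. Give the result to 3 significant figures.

For an infinite well E_n = n²h²/(8m_nL²), so E_1 = h²/(8m_nL²) = (6.626×10^-34)²/(8·1.675×10^-27·(1.14×10^-13 m)²) = 2.521×10^-15 J.
Then E_5 = 5²·E_1 = 25·2.521×10^-15 J = 6.30×10^-14 J.

E_5 = 6.30×10^-14 J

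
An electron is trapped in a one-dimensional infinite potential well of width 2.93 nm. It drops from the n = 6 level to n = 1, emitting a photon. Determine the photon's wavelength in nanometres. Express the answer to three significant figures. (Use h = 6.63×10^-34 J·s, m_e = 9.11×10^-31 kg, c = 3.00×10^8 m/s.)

λ = 809 nm

E_1 = h²/(8m_eL²) = 7.026×10^-21 J, so ΔE = (6² − 1²)E_1 = 2.459×10^-19 J.
λ = hc/ΔE = (6.63×10^-34·3.00×10^8)/2.459×10^-19 = 8.09×10^-7 m = 809 nm.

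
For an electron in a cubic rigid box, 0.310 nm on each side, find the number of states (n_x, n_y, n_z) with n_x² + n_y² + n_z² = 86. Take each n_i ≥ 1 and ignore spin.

degeneracy = 15

The level has n_x² + n_y² + n_z² = 86. The ordered positive-integer solutions are (1, 2, 9), (1, 6, 7), (1, 7, 6), (1, 9, 2), (2, 1, 9), (2, 9, 1), (5, 5, 6), (5, 6, 5), (6, 1, 7), (6, 5, 5), (6, 7, 1), (7, 1, 6), (7, 6, 1), (9, 1, 2), (9, 2, 1).
That gives 15 states.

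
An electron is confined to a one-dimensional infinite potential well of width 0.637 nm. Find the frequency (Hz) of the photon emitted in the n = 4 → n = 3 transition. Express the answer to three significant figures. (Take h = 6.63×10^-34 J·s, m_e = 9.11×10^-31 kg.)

f = 1.57×10^15 Hz

E_1 = h²/(8m_eL²) = 1.486×10^-19 J and ΔE = (4² − 3²)E_1 = 1.040×10^-18 J.
f = ΔE/h = 1.040×10^-18/6.63×10^-34 = 1.57×10^15 Hz.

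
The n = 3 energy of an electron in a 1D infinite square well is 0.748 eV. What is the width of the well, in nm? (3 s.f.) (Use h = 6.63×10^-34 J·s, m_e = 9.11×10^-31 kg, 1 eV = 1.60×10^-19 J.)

L = 2.13 nm

From E_n = n²h²/(8m_eL²), L = n·h/√(8m_eE_n).
E_3 = 0.748 eV = 1.197×10^-19 J, so L = 3·6.63×10^-34/√(8·9.11×10^-31·1.197×10^-19) = 2.13×10^-9 m = 2.13 nm.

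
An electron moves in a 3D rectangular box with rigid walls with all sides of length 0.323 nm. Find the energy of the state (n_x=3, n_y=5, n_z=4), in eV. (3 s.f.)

E = 180 eV

For a 3D rectangular well E = (h²/8m_e)·Σ n_i²/L_i² = (6.626×10^-34)²/(8·9.109×10^-31) · [3²/(0.323 nm)² + 5²/(0.323 nm)² + 4²/(0.323 nm)²].
Evaluating gives E = 2.887×10^-17 J = 180 eV.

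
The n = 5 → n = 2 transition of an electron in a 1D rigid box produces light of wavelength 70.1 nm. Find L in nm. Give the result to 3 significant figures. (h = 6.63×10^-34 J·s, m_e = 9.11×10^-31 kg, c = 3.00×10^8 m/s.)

The photon carries ΔE = hc/λ = 6.63×10^-34·3.00×10^8/7.01×10^-8 m = 2.837×10^-18 J.
Since ΔE = (5² − 2²)E_1, E_1 = 1.351×10^-19 J, and L = h/√(8m_eE_1) = 6.68×10^-10 m = 0.668 nm.

L = 0.668 nm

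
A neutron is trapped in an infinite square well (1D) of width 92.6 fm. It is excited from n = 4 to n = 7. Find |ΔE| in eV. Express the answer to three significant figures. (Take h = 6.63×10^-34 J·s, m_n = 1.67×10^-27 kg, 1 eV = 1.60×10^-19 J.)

E_1 = h²/(8m_nL²) = 3.837×10^-15 J.
|ΔE| = |4² − 7²|·E_1 = 33·3.837×10^-15 J = 1.266×10^-13 J = 7.91×10^5 eV.

|ΔE| = 7.91×10^5 eV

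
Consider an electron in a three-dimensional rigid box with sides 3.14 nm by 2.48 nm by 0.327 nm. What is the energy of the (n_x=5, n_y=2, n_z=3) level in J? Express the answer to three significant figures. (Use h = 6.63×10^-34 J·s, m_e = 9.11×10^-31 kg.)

For a 3D rectangular well E = (h²/8m_e)·Σ n_i²/L_i² = (6.63×10^-34)²/(8·9.11×10^-31) · [5²/(3.14 nm)² + 2²/(2.48 nm)² + 3²/(0.327 nm)²].
Evaluating gives E = 5.27×10^-18 J.

E = 5.27×10^-18 J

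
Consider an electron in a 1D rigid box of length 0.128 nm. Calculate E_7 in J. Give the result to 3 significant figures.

E_7 = 1.80×10^-16 J

For an infinite well E_n = n²h²/(8m_eL²), so E_1 = h²/(8m_eL²) = (6.626×10^-34)²/(8·9.109×10^-31·(1.28×10^-10 m)²) = 3.677×10^-18 J.
Then E_7 = 7²·E_1 = 49·3.677×10^-18 J = 1.80×10^-16 J.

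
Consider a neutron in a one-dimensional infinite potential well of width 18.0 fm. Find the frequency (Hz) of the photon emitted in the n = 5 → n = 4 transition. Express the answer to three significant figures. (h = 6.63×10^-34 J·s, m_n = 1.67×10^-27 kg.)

f = 1.38×10^21 Hz

E_1 = h²/(8m_nL²) = 1.015×10^-13 J and ΔE = (5² − 4²)E_1 = 9.135×10^-13 J.
f = ΔE/h = 9.135×10^-13/6.63×10^-34 = 1.38×10^21 Hz.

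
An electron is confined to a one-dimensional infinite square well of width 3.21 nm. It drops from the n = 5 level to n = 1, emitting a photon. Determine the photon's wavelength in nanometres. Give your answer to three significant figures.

λ = 1.42×10^3 nm

E_1 = h²/(8m_eL²) = 5.847×10^-21 J, so ΔE = (5² − 1²)E_1 = 1.403×10^-19 J.
λ = hc/ΔE = (6.626×10^-34·2.998×10^8)/1.403×10^-19 = 1.42×10^-6 m = 1.42×10^3 nm.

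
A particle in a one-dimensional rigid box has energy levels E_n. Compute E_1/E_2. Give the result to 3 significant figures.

E_n ∝ n², so E_1/E_2 = 1²/2² = 1/4 = 0.250.

0.250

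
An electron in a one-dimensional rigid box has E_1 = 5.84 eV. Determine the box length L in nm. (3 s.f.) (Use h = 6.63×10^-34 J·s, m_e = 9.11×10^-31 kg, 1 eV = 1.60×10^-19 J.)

From E_n = n²h²/(8m_eL²), L = n·h/√(8m_eE_n).
E_1 = 5.84 eV = 9.344×10^-19 J, so L = 1·6.63×10^-34/√(8·9.11×10^-31·9.344×10^-19) = 2.54×10^-10 m = 0.254 nm.

L = 0.254 nm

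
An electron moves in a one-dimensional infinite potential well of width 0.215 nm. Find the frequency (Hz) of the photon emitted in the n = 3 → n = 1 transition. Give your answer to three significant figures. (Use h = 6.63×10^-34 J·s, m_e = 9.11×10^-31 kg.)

f = 1.57×10^16 Hz

E_1 = h²/(8m_eL²) = 1.305×10^-18 J and ΔE = (3² − 1²)E_1 = 1.044×10^-17 J.
f = ΔE/h = 1.044×10^-17/6.63×10^-34 = 1.57×10^16 Hz.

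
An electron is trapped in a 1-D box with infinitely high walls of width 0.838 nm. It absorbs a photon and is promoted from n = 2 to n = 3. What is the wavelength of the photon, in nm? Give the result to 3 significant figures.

E_1 = h²/(8m_eL²) = 8.579×10^-20 J, so ΔE = (3² − 2²)E_1 = 4.290×10^-19 J.
λ = hc/ΔE = (6.626×10^-34·2.998×10^8)/4.290×10^-19 = 4.63×10^-7 m = 463 nm.

λ = 463 nm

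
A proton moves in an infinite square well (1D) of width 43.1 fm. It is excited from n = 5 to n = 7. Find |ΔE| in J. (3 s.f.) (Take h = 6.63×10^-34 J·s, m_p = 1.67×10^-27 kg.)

|ΔE| = 4.25×10^-13 J

E_1 = h²/(8m_pL²) = 1.771×10^-14 J.
|ΔE| = |5² − 7²|·E_1 = 24·1.771×10^-14 J = 4.25×10^-13 J.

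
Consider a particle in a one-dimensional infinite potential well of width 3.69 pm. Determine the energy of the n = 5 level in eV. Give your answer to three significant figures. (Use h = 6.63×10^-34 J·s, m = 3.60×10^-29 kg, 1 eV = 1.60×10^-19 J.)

For an infinite well E_n = n²h²/(8mL²), so E_1 = h²/(8mL²) = (6.63×10^-34)²/(8·3.60×10^-29·(3.69×10^-12 m)²) = 1.121×10^-16 J.
Then E_5 = 5²·E_1 = 25·1.121×10^-16 J = 2.803×10^-15 J.
Converting, E_5 = 2.803×10^-15 J / (1.60×10^-19 J/eV) = 1.75×10^4 eV.

E_5 = 1.75×10^4 eV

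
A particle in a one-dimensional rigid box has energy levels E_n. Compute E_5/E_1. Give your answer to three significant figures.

E_n ∝ n², so E_5/E_1 = 5²/1² = 25/1 = 25.0.

25.0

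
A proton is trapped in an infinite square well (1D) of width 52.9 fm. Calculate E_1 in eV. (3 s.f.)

For an infinite well E_n = n²h²/(8m_pL²), so E_1 = h²/(8m_pL²) = (6.626×10^-34)²/(8·1.673×10^-27·(5.29×10^-14 m)²) = 1.172×10^-14 J.
Converting, E_1 = 1.172×10^-14 J / (1.602×10^-19 J/eV) = 7.32×10^4 eV.

E_1 = 7.32×10^4 eV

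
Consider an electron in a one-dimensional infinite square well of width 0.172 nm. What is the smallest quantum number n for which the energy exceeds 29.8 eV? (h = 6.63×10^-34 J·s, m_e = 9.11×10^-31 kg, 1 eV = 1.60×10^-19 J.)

E_1 = h²/(8m_eL²) = 2.039×10^-18 J = 12.74 eV.
Need n² > 29.8/12.74 = 2.339, i.e. n > 1.529.
The smallest integer satisfying this is n = 2.

n = 2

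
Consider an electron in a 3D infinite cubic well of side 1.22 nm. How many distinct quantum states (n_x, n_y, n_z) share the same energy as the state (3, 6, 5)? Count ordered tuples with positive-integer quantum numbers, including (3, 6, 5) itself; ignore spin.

degeneracy = 6

The level has n_x² + n_y² + n_z² = 70. The ordered positive-integer solutions are (3, 5, 6), (3, 6, 5), (5, 3, 6), (5, 6, 3), (6, 3, 5), (6, 5, 3).
That gives 6 states.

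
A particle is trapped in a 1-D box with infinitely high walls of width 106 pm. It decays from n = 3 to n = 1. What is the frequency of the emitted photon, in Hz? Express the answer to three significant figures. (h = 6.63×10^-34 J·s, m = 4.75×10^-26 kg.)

f = 1.24×10^12 Hz

E_1 = h²/(8mL²) = 1.030×10^-22 J and ΔE = (3² − 1²)E_1 = 8.240×10^-22 J.
f = ΔE/h = 8.240×10^-22/6.63×10^-34 = 1.24×10^12 Hz.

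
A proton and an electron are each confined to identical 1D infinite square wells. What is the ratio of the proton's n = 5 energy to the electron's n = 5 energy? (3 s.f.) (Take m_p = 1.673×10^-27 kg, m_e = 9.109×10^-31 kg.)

5.44×10^-4

E_n ∝ 1/m at fixed n and L, so the ratio is m_e/m_p = 9.109×10^-31/1.673×10^-27 = 5.44×10^-4.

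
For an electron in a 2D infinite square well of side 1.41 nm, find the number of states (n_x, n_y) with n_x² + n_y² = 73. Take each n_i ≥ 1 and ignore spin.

degeneracy = 2

The level has n_x² + n_y² = 73. The ordered positive-integer solutions are (3, 8), (8, 3).
That gives 2 states.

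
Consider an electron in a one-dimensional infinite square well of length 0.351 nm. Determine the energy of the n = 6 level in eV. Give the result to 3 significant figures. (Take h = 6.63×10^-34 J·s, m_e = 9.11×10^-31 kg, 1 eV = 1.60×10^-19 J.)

E_6 = 110 eV

For an infinite well E_n = n²h²/(8m_eL²), so E_1 = h²/(8m_eL²) = (6.63×10^-34)²/(8·9.11×10^-31·(3.51×10^-10 m)²) = 4.896×10^-19 J.
Then E_6 = 6²·E_1 = 36·4.896×10^-19 J = 1.763×10^-17 J.
Converting, E_6 = 1.763×10^-17 J / (1.60×10^-19 J/eV) = 110 eV.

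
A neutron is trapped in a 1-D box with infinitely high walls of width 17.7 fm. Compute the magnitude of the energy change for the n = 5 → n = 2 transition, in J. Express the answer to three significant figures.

E_1 = h²/(8m_nL²) = 1.046×10^-13 J.
|ΔE| = |5² − 2²|·E_1 = 21·1.046×10^-13 J = 2.20×10^-12 J.

|ΔE| = 2.20×10^-12 J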